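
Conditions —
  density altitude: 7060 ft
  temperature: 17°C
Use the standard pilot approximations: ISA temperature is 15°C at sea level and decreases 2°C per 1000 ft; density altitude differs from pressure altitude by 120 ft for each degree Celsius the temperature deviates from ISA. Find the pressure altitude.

5500 ft

DA = PA + 120 × (OAT − (15 − 2·PA/1000)) = PA + 120·OAT − 1800 + 0.24·PA = 1.24·PA + 120·OAT − 1800.
So 1.24·PA = 7060 − 120 × 17 + 1800 = 6820.
PA = 6820 / 1.24 = 5500 ft.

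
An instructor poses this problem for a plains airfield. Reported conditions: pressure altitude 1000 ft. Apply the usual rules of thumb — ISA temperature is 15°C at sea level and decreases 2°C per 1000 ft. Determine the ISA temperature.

ISA temperature = 15 − 2 × (1000/1000) = 15 − 2 = 13°C.

13°C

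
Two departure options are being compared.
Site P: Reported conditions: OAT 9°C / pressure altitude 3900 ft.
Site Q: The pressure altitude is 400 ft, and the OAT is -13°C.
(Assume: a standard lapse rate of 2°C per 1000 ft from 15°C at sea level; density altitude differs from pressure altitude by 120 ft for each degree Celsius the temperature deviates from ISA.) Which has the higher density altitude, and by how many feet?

Site P by 6980 ft

Site P: ISA temp = 7.2°C, deviation +1.8°C, DA = 3900 + 120 × 1.8 = 4116 ft.
Site Q: ISA temp = 14.2°C, deviation -27.2°C, DA = 400 + 120 × (-27.2) = -2864 ft.
Site P is higher by 4116 − (-2864) = 6980 ft.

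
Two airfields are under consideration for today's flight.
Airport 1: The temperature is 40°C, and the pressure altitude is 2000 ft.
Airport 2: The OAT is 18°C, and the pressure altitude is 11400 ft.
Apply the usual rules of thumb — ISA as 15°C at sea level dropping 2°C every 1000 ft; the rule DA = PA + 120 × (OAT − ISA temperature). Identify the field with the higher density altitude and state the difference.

Airport 1: ISA temp = 11°C, deviation +29°C, DA = 2000 + 120 × 29 = 5480 ft.
Airport 2: ISA temp = -7.8°C, deviation +25.8°C, DA = 11400 + 120 × 25.8 = 14496 ft.
Airport 2 is higher by 14496 − 5480 = 9016 ft.

Airport 2 by 9016 ft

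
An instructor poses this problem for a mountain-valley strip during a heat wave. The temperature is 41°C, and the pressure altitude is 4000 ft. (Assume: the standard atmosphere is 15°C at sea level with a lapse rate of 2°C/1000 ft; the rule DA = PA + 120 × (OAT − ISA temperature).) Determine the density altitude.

8080 ft

ISA temperature at 4000 ft = 15 − 2 × (4000/1000) = 7°C.
ISA deviation = 41 − 7 = +34°C.
Density altitude = 4000 + 120 × (34) = 4000 + (+4080) = 8080 ft.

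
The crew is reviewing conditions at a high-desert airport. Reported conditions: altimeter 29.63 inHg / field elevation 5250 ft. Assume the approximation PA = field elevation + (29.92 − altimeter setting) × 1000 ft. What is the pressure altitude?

5540 ft

Pressure correction = (29.92 − 29.63) × 1000 = +290 ft.
Pressure altitude = 5250 + (+290) = 5540 ft.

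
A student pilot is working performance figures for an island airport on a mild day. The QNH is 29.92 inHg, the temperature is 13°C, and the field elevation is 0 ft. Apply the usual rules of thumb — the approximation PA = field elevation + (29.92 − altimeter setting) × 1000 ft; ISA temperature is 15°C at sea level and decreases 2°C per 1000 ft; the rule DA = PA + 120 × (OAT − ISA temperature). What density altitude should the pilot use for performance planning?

-240 ft

Pressure altitude = 0 + (29.92 − 29.92) × 1000 = 0 + (0) = 0 ft.
ISA temperature at 0 ft = 15 − 2 × (0/1000) = 15°C.
ISA deviation = 13 − 15 = -2°C.
Density altitude = 0 + 120 × (-2) = -240 ft.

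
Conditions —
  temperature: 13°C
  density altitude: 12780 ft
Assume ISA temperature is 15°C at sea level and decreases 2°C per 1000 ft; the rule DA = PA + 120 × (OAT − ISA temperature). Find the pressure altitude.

DA = PA + 120 × (OAT − (15 − 2·PA/1000)) = PA + 120·OAT − 1800 + 0.24·PA = 1.24·PA + 120·OAT − 1800.
So 1.24·PA = 12780 − 120 × 13 + 1800 = 13020.
PA = 13020 / 1.24 = 10500 ft.

10500 ft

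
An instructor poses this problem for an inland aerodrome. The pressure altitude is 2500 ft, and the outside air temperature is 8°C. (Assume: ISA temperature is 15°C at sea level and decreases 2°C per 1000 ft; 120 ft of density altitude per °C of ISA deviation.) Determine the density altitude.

ISA temperature at 2500 ft = 15 − 2 × (2500/1000) = 10°C.
ISA deviation = 8 − 10 = -2°C.
Density altitude = 2500 + 120 × (-2) = 2500 + (-240) = 2260 ft.

2260 ft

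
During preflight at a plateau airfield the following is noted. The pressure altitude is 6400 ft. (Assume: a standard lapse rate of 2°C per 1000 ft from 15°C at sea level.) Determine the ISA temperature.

2.2°C

ISA temperature = 15 − 2 × (6400/1000) = 15 − 12.8 = 2.2°C.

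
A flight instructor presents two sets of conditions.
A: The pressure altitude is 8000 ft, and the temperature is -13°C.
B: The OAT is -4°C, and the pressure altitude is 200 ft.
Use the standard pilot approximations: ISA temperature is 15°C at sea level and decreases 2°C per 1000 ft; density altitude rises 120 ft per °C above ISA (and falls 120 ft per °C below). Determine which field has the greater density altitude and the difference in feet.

A by 8592 ft

A: ISA temp = -1°C, deviation -12°C, DA = 8000 + 120 × (-12) = 6560 ft.
B: ISA temp = 14.6°C, deviation -18.6°C, DA = 200 + 120 × (-18.6) = -2032 ft.
A is higher by 6560 − (-2032) = 8592 ft.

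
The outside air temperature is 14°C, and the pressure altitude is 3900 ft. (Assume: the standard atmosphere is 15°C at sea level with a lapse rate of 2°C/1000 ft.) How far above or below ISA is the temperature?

ISA temperature at 3900 ft = 15 − 2 × (3900/1000) = 7.2°C.
Deviation = OAT − ISA = 14 − 7.2 = +6.8°C.

ISA+6.8°C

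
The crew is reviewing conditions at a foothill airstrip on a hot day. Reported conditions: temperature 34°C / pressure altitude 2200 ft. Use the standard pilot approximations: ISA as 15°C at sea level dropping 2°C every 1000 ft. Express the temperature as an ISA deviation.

ISA temperature at 2200 ft = 15 − 2 × (2200/1000) = 10.6°C.
Deviation = OAT − ISA = 34 − 10.6 = +23.4°C.

ISA+23.4°C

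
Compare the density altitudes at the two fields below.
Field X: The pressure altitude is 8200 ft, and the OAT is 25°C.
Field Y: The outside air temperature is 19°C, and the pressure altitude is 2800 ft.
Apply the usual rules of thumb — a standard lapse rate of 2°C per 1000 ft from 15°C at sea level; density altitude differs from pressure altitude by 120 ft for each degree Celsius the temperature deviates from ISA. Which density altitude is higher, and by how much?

Field X: ISA temp = -1.4°C, deviation +26.4°C, DA = 8200 + 120 × 26.4 = 11368 ft.
Field Y: ISA temp = 9.4°C, deviation +9.6°C, DA = 2800 + 120 × 9.6 = 3952 ft.
Field X is higher by 11368 − 3952 = 7416 ft.

Field X by 7416 ft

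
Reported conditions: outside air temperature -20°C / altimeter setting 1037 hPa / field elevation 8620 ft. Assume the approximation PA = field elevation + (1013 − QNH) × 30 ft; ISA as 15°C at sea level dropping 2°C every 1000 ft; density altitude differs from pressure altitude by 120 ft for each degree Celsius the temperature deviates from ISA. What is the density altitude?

Pressure altitude = 8620 + (1013 − 1037) × 30 = 8620 + (-720) = 7900 ft.
ISA temperature at 7900 ft = 15 − 2 × (7900/1000) = -0.8°C.
ISA deviation = -20 − (-0.8) = -19.2°C.
Density altitude = 7900 + 120 × (-19.2) = 5596 ft.

5596 ft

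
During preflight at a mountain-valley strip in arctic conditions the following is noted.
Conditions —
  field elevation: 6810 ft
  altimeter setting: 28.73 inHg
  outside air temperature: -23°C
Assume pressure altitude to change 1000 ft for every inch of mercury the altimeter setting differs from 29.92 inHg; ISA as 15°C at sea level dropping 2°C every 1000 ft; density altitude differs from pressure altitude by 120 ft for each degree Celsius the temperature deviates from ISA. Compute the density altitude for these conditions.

5360 ft

Pressure altitude = 6810 + (29.92 − 28.73) × 1000 = 6810 + (+1190) = 8000 ft.
ISA temperature at 8000 ft = 15 − 2 × (8000/1000) = -1°C.
ISA deviation = -23 − (-1) = -22°C.
Density altitude = 8000 + 120 × (-22) = 5360 ft.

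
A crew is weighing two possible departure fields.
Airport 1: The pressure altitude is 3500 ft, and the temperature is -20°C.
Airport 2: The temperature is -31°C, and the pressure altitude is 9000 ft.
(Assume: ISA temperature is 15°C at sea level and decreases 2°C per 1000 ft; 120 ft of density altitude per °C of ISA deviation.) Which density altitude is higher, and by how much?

Airport 2 by 5500 ft

Airport 1: ISA temp = 8°C, deviation -28°C, DA = 3500 + 120 × (-28) = 140 ft.
Airport 2: ISA temp = -3°C, deviation -28°C, DA = 9000 + 120 × (-28) = 5640 ft.
Airport 2 is higher by 5640 − 140 = 5500 ft.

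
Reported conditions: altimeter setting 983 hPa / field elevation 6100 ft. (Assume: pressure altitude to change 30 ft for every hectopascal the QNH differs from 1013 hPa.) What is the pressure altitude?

7000 ft

Pressure correction = (1013 − 983) × 30 = +900 ft.
Pressure altitude = 6100 + (+900) = 7000 ft.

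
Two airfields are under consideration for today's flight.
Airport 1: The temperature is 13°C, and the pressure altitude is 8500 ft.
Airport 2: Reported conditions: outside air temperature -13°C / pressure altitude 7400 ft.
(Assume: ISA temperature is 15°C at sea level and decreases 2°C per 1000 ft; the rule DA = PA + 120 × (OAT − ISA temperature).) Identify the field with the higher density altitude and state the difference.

Airport 1 by 4484 ft

Airport 1: ISA temp = -2°C, deviation +15°C, DA = 8500 + 120 × 15 = 10300 ft.
Airport 2: ISA temp = 0.2°C, deviation -13.2°C, DA = 7400 + 120 × (-13.2) = 5816 ft.
Airport 1 is higher by 10300 − 5816 = 4484 ft.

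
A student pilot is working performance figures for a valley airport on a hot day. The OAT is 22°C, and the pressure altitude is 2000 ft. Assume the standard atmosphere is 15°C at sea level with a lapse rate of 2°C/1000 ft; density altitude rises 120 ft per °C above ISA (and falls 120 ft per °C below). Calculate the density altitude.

3320 ft

ISA temperature at 2000 ft = 15 − 2 × (2000/1000) = 11°C.
ISA deviation = 22 − 11 = +11°C.
Density altitude = 2000 + 120 × (11) = 2000 + (+1320) = 3320 ft.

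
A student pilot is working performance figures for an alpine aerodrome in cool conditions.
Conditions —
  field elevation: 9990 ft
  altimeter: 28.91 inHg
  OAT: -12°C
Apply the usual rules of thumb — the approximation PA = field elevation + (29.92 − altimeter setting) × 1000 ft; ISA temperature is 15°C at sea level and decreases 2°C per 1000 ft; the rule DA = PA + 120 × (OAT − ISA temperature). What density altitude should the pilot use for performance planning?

Pressure altitude = 9990 + (29.92 − 28.91) × 1000 = 9990 + (+1010) = 11000 ft.
ISA temperature at 11000 ft = 15 − 2 × (11000/1000) = -7°C.
ISA deviation = -12 − (-7) = -5°C.
Density altitude = 11000 + 120 × (-5) = 10400 ft.

10400 ft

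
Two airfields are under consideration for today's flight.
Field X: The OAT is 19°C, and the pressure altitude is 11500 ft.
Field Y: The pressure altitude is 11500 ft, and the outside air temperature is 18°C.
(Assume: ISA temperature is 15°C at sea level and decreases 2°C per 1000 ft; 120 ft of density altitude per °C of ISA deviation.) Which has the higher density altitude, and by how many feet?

Field X: ISA temp = -8°C, deviation +27°C, DA = 11500 + 120 × 27 = 14740 ft.
Field Y: ISA temp = -8°C, deviation +26°C, DA = 11500 + 120 × 26 = 14620 ft.
Field X is higher by 14740 − 14620 = 120 ft.

Field X by 120 ft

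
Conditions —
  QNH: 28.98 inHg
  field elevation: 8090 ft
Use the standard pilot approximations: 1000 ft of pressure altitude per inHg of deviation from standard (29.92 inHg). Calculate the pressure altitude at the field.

9030 ft

Pressure correction = (29.92 − 28.98) × 1000 = +940 ft.
Pressure altitude = 8090 + (+940) = 9030 ft.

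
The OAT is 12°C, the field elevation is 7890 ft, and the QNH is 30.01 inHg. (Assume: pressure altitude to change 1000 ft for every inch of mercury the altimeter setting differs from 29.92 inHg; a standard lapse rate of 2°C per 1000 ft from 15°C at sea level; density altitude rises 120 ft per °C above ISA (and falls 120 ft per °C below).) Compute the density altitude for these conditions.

9312 ft

Pressure altitude = 7890 + (29.92 − 30.01) × 1000 = 7890 + (-90) = 7800 ft.
ISA temperature at 7800 ft = 15 − 2 × (7800/1000) = -0.6°C.
ISA deviation = 12 − (-0.6) = +12.6°C.
Density altitude = 7800 + 120 × (12.6) = 9312 ft.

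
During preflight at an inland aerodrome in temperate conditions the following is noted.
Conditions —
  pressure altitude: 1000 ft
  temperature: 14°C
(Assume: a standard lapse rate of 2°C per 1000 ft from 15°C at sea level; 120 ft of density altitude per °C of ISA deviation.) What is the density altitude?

1120 ft

ISA temperature at 1000 ft = 15 − 2 × (1000/1000) = 13°C.
ISA deviation = 14 − 13 = +1°C.
Density altitude = 1000 + 120 × (1) = 1000 + (+120) = 1120 ft.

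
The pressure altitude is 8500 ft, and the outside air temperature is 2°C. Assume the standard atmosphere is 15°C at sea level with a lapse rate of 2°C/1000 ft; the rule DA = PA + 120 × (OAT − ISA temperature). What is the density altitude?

8980 ft

ISA temperature at 8500 ft = 15 − 2 × (8500/1000) = -2°C.
ISA deviation = 2 − (-2) = +4°C.
Density altitude = 8500 + 120 × (4) = 8500 + (+480) = 8980 ft.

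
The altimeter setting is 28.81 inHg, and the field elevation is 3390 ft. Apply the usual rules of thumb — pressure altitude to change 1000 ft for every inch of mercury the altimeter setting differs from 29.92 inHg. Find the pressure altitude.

Pressure correction = (29.92 − 28.81) × 1000 = +1110 ft.
Pressure altitude = 3390 + (+1110) = 4500 ft.

4500 ft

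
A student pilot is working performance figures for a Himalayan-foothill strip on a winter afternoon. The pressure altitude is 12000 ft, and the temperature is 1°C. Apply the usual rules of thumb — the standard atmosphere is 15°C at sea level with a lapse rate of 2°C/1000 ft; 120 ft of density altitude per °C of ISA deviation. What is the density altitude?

ISA temperature at 12000 ft = 15 − 2 × (12000/1000) = -9°C.
ISA deviation = 1 − (-9) = +10°C.
Density altitude = 12000 + 120 × (10) = 12000 + (+1200) = 13200 ft.

13200 ft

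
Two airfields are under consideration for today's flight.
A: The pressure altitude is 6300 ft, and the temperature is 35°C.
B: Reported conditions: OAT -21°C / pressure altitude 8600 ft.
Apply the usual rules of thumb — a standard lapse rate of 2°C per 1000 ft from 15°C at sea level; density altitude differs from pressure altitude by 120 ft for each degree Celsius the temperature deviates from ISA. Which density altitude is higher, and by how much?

A by 3868 ft

A: ISA temp = 2.4°C, deviation +32.6°C, DA = 6300 + 120 × 32.6 = 10212 ft.
B: ISA temp = -2.2°C, deviation -18.8°C, DA = 8600 + 120 × (-18.8) = 6344 ft.
A is higher by 10212 − 6344 = 3868 ft.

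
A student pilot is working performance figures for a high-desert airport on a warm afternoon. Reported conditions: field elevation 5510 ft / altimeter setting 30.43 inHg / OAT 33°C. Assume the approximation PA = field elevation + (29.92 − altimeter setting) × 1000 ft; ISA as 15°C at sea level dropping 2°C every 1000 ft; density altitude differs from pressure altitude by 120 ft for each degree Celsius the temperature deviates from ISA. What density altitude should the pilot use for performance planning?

Pressure altitude = 5510 + (29.92 − 30.43) × 1000 = 5510 + (-510) = 5000 ft.
ISA temperature at 5000 ft = 15 − 2 × (5000/1000) = 5°C.
ISA deviation = 33 − 5 = +28°C.
Density altitude = 5000 + 120 × (28) = 8360 ft.

8360 ft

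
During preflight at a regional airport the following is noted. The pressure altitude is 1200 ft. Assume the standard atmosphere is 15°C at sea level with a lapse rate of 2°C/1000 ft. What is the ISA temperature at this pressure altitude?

12.6°C

ISA temperature = 15 − 2 × (1200/1000) = 15 − 2.4 = 12.6°C.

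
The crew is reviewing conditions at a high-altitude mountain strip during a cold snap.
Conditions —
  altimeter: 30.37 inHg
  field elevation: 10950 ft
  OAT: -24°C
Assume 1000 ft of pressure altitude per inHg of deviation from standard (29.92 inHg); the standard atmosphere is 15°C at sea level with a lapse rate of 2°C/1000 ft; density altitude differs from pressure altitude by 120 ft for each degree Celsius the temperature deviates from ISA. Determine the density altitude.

Pressure altitude = 10950 + (29.92 − 30.37) × 1000 = 10950 + (-450) = 10500 ft.
ISA temperature at 10500 ft = 15 − 2 × (10500/1000) = -6°C.
ISA deviation = -24 − (-6) = -18°C.
Density altitude = 10500 + 120 × (-18) = 8340 ft.

8340 ft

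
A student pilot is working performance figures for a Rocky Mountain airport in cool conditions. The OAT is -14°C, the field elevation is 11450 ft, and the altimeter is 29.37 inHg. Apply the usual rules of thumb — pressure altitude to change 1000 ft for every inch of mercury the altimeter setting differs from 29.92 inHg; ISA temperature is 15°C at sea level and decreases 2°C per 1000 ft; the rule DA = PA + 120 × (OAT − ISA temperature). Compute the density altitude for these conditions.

Pressure altitude = 11450 + (29.92 − 29.37) × 1000 = 11450 + (+550) = 12000 ft.
ISA temperature at 12000 ft = 15 − 2 × (12000/1000) = -9°C.
ISA deviation = -14 − (-9) = -5°C.
Density altitude = 12000 + 120 × (-5) = 11400 ft.

11400 ft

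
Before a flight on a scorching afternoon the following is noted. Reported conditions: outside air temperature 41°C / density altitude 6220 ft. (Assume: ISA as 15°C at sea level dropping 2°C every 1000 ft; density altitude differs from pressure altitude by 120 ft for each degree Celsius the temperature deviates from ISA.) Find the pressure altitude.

DA = PA + 120 × (OAT − (15 − 2·PA/1000)) = PA + 120·OAT − 1800 + 0.24·PA = 1.24·PA + 120·OAT − 1800.
So 1.24·PA = 6220 − 120 × 41 + 1800 = 3100.
PA = 3100 / 1.24 = 2500 ft.

2500 ft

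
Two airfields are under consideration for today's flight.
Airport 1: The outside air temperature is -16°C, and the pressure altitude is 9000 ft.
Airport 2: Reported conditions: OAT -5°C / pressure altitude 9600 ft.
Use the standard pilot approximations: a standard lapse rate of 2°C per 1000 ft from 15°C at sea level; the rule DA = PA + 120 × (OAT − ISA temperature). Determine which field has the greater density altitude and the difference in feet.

Airport 2 by 2064 ft

Airport 1: ISA temp = -3°C, deviation -13°C, DA = 9000 + 120 × (-13) = 7440 ft.
Airport 2: ISA temp = -4.2°C, deviation -0.8°C, DA = 9600 + 120 × (-0.8) = 9504 ft.
Airport 2 is higher by 9504 − 7440 = 2064 ft.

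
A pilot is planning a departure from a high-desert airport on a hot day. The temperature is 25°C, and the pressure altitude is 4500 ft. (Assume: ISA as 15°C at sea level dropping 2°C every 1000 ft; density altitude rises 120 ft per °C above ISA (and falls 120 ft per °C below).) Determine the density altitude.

ISA temperature at 4500 ft = 15 − 2 × (4500/1000) = 6°C.
ISA deviation = 25 − 6 = +19°C.
Density altitude = 4500 + 120 × (19) = 4500 + (+2280) = 6780 ft.

6780 ft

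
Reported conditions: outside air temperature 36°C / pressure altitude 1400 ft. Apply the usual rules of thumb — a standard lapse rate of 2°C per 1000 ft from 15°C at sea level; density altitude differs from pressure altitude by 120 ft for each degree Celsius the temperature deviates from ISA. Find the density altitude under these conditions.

4256 ft

ISA temperature at 1400 ft = 15 − 2 × (1400/1000) = 12.2°C.
ISA deviation = 36 − 12.2 = +23.8°C.
Density altitude = 1400 + 120 × (23.8) = 1400 + (+2856) = 4256 ft.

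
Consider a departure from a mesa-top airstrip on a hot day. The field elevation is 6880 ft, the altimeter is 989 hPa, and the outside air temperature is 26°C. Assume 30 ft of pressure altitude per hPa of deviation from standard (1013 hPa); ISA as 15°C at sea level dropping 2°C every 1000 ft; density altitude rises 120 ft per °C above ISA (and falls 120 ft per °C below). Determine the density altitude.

10744 ft

Pressure altitude = 6880 + (1013 − 989) × 30 = 6880 + (+720) = 7600 ft.
ISA temperature at 7600 ft = 15 − 2 × (7600/1000) = -0.2°C.
ISA deviation = 26 − (-0.2) = +26.2°C.
Density altitude = 7600 + 120 × (26.2) = 10744 ft.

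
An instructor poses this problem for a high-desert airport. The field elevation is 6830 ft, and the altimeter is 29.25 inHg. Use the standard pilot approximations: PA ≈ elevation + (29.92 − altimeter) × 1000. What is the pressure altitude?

Pressure correction = (29.92 − 29.25) × 1000 = +670 ft.
Pressure altitude = 6830 + (+670) = 7500 ft.

7500 ft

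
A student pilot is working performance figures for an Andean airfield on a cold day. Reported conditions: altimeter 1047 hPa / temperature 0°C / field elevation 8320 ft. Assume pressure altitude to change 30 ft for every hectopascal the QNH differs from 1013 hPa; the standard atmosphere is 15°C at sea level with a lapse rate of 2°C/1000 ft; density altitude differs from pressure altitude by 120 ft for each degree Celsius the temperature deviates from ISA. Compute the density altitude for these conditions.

7252 ft

Pressure altitude = 8320 + (1013 − 1047) × 30 = 8320 + (-1020) = 7300 ft.
ISA temperature at 7300 ft = 15 − 2 × (7300/1000) = 0.4°C.
ISA deviation = 0 − 0.4 = -0.4°C.
Density altitude = 7300 + 120 × (-0.4) = 7252 ft.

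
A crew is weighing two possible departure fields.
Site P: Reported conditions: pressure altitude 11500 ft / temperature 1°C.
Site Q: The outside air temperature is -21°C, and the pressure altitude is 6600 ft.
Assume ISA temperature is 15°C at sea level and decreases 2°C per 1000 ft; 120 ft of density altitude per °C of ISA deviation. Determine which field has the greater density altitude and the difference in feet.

Site P by 8716 ft

Site P: ISA temp = -8°C, deviation +9°C, DA = 11500 + 120 × 9 = 12580 ft.
Site Q: ISA temp = 1.8°C, deviation -22.8°C, DA = 6600 + 120 × (-22.8) = 3864 ft.
Site P is higher by 12580 − 3864 = 8716 ft.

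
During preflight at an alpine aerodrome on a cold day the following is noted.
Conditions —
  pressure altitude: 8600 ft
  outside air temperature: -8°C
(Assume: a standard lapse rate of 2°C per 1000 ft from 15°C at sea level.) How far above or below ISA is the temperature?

ISA-5.8°C

ISA temperature at 8600 ft = 15 − 2 × (8600/1000) = -2.2°C.
Deviation = OAT − ISA = -8 − (-2.2) = -5.8°C.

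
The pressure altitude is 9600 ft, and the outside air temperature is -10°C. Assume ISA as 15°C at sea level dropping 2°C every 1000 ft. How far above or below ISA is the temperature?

ISA-5.8°C

ISA temperature at 9600 ft = 15 − 2 × (9600/1000) = -4.2°C.
Deviation = OAT − ISA = -10 − (-4.2) = -5.8°C.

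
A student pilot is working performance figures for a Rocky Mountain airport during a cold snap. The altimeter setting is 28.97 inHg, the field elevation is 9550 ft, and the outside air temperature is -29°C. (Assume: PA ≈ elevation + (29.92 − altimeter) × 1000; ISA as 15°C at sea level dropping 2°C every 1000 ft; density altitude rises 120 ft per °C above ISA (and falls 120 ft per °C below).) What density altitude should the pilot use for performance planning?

7740 ft

Pressure altitude = 9550 + (29.92 − 28.97) × 1000 = 9550 + (+950) = 10500 ft.
ISA temperature at 10500 ft = 15 − 2 × (10500/1000) = -6°C.
ISA deviation = -29 − (-6) = -23°C.
Density altitude = 10500 + 120 × (-23) = 7740 ft.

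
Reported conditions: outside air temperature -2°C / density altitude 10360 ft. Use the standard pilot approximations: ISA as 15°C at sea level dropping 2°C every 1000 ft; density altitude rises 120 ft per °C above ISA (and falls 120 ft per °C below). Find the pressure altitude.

10000 ft

DA = PA + 120 × (OAT − (15 − 2·PA/1000)) = PA + 120·OAT − 1800 + 0.24·PA = 1.24·PA + 120·OAT − 1800.
So 1.24·PA = 10360 − 120 × (-2) + 1800 = 12400.
PA = 12400 / 1.24 = 10000 ft.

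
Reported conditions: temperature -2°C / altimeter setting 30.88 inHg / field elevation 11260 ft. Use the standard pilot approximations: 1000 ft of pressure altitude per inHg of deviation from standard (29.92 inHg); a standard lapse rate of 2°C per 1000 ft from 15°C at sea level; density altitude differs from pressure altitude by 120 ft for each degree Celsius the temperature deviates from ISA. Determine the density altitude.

Pressure altitude = 11260 + (29.92 − 30.88) × 1000 = 11260 + (-960) = 10300 ft.
ISA temperature at 10300 ft = 15 − 2 × (10300/1000) = -5.6°C.
ISA deviation = -2 − (-5.6) = +3.6°C.
Density altitude = 10300 + 120 × (3.6) = 10732 ft.

10732 ft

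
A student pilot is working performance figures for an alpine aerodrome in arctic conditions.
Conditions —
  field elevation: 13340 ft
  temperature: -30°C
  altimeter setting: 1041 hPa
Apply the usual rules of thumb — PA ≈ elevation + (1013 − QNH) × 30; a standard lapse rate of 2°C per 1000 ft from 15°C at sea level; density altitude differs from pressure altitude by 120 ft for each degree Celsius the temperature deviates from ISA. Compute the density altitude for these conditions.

10100 ft

Pressure altitude = 13340 + (1013 − 1041) × 30 = 13340 + (-840) = 12500 ft.
ISA temperature at 12500 ft = 15 − 2 × (12500/1000) = -10°C.
ISA deviation = -30 − (-10) = -20°C.
Density altitude = 12500 + 120 × (-20) = 10100 ft.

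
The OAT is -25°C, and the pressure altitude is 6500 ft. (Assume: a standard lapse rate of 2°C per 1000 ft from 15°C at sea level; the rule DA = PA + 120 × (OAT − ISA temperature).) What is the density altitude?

ISA temperature at 6500 ft = 15 − 2 × (6500/1000) = 2°C.
ISA deviation = -25 − 2 = -27°C.
Density altitude = 6500 + 120 × (-27) = 6500 + (-3240) = 3260 ft.

3260 ft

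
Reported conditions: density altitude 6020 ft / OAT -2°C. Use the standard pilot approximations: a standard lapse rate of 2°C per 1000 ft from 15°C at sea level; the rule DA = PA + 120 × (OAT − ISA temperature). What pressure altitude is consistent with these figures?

DA = PA + 120 × (OAT − (15 − 2·PA/1000)) = PA + 120·OAT − 1800 + 0.24·PA = 1.24·PA + 120·OAT − 1800.
So 1.24·PA = 6020 − 120 × (-2) + 1800 = 8060.
PA = 8060 / 1.24 = 6500 ft.

6500 ft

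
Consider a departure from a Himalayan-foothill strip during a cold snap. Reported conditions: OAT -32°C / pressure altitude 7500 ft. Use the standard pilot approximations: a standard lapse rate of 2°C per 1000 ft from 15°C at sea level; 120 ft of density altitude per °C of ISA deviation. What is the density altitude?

3660 ft

ISA temperature at 7500 ft = 15 − 2 × (7500/1000) = 0°C.
ISA deviation = -32 − 0 = -32°C.
Density altitude = 7500 + 120 × (-32) = 7500 + (-3840) = 3660 ft.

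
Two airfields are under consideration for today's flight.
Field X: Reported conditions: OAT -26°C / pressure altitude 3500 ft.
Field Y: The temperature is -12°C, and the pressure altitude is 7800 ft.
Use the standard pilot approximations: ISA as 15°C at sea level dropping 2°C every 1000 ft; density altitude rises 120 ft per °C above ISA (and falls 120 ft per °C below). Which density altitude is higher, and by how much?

Field X: ISA temp = 8°C, deviation -34°C, DA = 3500 + 120 × (-34) = -580 ft.
Field Y: ISA temp = -0.6°C, deviation -11.4°C, DA = 7800 + 120 × (-11.4) = 6432 ft.
Field Y is higher by 6432 − (-580) = 7012 ft.

Field Y by 7012 ft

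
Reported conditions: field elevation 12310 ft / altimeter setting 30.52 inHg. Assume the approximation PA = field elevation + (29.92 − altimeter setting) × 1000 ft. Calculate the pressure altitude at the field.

Pressure correction = (29.92 − 30.52) × 1000 = -600 ft.
Pressure altitude = 12310 + (-600) = 11710 ft.

11710 ft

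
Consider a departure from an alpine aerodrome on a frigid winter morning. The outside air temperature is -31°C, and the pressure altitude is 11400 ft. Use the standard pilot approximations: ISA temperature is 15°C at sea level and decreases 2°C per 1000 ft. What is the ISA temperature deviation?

ISA temperature at 11400 ft = 15 − 2 × (11400/1000) = -7.8°C.
Deviation = OAT − ISA = -31 − (-7.8) = -23.2°C.

ISA-23.2°C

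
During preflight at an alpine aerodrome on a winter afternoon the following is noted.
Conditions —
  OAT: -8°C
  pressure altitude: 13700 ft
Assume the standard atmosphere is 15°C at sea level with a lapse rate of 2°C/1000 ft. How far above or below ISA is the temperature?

ISA+4.4°C

ISA temperature at 13700 ft = 15 − 2 × (13700/1000) = -12.4°C.
Deviation = OAT − ISA = -8 − (-12.4) = +4.4°C.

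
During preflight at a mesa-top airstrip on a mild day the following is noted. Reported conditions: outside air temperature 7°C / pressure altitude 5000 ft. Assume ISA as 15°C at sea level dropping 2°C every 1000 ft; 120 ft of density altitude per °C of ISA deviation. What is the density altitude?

ISA temperature at 5000 ft = 15 − 2 × (5000/1000) = 5°C.
ISA deviation = 7 − 5 = +2°C.
Density altitude = 5000 + 120 × (2) = 5000 + (+240) = 5240 ft.

5240 ft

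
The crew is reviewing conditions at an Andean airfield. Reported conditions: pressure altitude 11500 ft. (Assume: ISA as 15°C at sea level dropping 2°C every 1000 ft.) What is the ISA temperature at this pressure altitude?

-8°C

ISA temperature = 15 − 2 × (11500/1000) = 15 − 23 = -8°C.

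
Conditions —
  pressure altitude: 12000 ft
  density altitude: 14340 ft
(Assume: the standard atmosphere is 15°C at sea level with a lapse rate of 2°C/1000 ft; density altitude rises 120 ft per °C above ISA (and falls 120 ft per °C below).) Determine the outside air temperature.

Density altitude − pressure altitude = 14340 − 12000 = +2340 ft.
At 120 ft/°C that is an ISA deviation of 2340/120 = +19.5°C.
ISA temperature at 12000 ft = 15 − 2 × (12000/1000) = -9°C.
OAT = ISA + deviation = -9 + (+19.5) = 10.5°C.

10.5°C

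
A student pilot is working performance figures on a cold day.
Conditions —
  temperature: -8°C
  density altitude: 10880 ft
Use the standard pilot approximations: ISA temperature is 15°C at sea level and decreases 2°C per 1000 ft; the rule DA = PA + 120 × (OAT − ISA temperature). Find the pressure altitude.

DA = PA + 120 × (OAT − (15 − 2·PA/1000)) = PA + 120·OAT − 1800 + 0.24·PA = 1.24·PA + 120·OAT − 1800.
So 1.24·PA = 10880 − 120 × (-8) + 1800 = 13640.
PA = 13640 / 1.24 = 11000 ft.

11000 ft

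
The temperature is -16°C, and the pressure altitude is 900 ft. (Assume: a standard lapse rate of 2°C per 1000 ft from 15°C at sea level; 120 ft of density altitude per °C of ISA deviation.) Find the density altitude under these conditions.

ISA temperature at 900 ft = 15 − 2 × (900/1000) = 13.2°C.
ISA deviation = -16 − 13.2 = -29.2°C.
Density altitude = 900 + 120 × (-29.2) = 900 + (-3504) = -2604 ft.

-2604 ft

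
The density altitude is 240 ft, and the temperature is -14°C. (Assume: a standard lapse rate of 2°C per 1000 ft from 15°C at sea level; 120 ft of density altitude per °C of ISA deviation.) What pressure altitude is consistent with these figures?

DA = PA + 120 × (OAT − (15 − 2·PA/1000)) = PA + 120·OAT − 1800 + 0.24·PA = 1.24·PA + 120·OAT − 1800.
So 1.24·PA = 240 − 120 × (-14) + 1800 = 3720.
PA = 3720 / 1.24 = 3000 ft.

3000 ft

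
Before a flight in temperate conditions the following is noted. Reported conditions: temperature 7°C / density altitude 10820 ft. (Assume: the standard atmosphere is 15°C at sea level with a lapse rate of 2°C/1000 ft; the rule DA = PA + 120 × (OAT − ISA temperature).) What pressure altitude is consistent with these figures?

9500 ft

DA = PA + 120 × (OAT − (15 − 2·PA/1000)) = PA + 120·OAT − 1800 + 0.24·PA = 1.24·PA + 120·OAT − 1800.
So 1.24·PA = 10820 − 120 × 7 + 1800 = 11780.
PA = 11780 / 1.24 = 9500 ft.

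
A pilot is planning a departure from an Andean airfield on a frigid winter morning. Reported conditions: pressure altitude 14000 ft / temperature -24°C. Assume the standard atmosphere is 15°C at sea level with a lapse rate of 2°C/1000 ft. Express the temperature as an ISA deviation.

ISA temperature at 14000 ft = 15 − 2 × (14000/1000) = -13°C.
Deviation = OAT − ISA = -24 − (-13) = -11°C.

ISA-11°C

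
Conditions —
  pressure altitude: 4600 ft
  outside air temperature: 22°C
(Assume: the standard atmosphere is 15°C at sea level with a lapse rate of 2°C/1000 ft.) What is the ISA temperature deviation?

ISA+16.2°C

ISA temperature at 4600 ft = 15 − 2 × (4600/1000) = 5.8°C.
Deviation = OAT − ISA = 22 − 5.8 = +16.2°C.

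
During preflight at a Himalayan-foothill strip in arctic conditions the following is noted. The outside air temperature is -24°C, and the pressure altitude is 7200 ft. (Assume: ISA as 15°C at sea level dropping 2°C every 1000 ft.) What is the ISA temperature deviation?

ISA-24.6°C

ISA temperature at 7200 ft = 15 − 2 × (7200/1000) = 0.6°C.
Deviation = OAT − ISA = -24 − 0.6 = -24.6°C.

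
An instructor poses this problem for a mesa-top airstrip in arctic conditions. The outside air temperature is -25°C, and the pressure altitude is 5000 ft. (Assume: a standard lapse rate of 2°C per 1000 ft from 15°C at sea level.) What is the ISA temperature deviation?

ISA-30°C

ISA temperature at 5000 ft = 15 − 2 × (5000/1000) = 5°C.
Deviation = OAT − ISA = -25 − 5 = -30°C.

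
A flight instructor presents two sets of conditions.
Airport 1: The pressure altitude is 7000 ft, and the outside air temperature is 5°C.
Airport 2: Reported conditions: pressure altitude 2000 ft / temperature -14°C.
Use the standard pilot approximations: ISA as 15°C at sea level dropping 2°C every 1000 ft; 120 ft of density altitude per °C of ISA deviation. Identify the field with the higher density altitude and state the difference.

Airport 1 by 8480 ft

Airport 1: ISA temp = 1°C, deviation +4°C, DA = 7000 + 120 × 4 = 7480 ft.
Airport 2: ISA temp = 11°C, deviation -25°C, DA = 2000 + 120 × (-25) = -1000 ft.
Airport 1 is higher by 7480 − (-1000) = 8480 ft.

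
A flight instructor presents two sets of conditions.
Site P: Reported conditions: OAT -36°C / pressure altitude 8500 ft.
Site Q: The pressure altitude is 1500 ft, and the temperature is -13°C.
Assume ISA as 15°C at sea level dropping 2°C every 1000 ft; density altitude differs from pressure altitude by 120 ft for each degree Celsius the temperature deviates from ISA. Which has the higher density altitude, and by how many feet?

Site P: ISA temp = -2°C, deviation -34°C, DA = 8500 + 120 × (-34) = 4420 ft.
Site Q: ISA temp = 12°C, deviation -25°C, DA = 1500 + 120 × (-25) = -1500 ft.
Site P is higher by 4420 − (-1500) = 5920 ft.

Site P by 5920 ft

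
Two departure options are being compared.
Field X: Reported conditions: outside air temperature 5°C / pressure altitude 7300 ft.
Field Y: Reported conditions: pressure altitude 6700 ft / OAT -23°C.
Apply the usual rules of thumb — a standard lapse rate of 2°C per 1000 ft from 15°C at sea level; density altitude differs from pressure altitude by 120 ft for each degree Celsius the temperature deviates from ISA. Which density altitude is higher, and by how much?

Field X: ISA temp = 0.4°C, deviation +4.6°C, DA = 7300 + 120 × 4.6 = 7852 ft.
Field Y: ISA temp = 1.6°C, deviation -24.6°C, DA = 6700 + 120 × (-24.6) = 3748 ft.
Field X is higher by 7852 − 3748 = 4104 ft.

Field X by 4104 ft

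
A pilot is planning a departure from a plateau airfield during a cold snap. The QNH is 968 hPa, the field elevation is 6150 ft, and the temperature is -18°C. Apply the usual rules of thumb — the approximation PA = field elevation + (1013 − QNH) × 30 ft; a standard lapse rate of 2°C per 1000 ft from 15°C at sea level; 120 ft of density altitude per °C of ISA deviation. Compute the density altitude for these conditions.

Pressure altitude = 6150 + (1013 − 968) × 30 = 6150 + (+1350) = 7500 ft.
ISA temperature at 7500 ft = 15 − 2 × (7500/1000) = 0°C.
ISA deviation = -18 − 0 = -18°C.
Density altitude = 7500 + 120 × (-18) = 5340 ft.

5340 ft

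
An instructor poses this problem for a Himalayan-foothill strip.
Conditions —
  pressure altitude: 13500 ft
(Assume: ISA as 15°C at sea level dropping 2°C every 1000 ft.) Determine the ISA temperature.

ISA temperature = 15 − 2 × (13500/1000) = 15 − 27 = -12°C.

-12°C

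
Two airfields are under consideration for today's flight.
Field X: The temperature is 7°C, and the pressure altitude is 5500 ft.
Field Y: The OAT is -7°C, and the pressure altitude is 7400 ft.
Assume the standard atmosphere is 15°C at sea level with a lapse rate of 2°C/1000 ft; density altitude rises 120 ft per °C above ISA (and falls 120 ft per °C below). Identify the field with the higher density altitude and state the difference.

Field X: ISA temp = 4°C, deviation +3°C, DA = 5500 + 120 × 3 = 5860 ft.
Field Y: ISA temp = 0.2°C, deviation -7.2°C, DA = 7400 + 120 × (-7.2) = 6536 ft.
Field Y is higher by 6536 − 5860 = 676 ft.

Field Y by 676 ft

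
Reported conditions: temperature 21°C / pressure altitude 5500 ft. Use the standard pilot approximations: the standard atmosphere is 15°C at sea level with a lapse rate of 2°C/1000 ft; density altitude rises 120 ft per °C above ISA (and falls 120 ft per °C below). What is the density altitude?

7540 ft

ISA temperature at 5500 ft = 15 − 2 × (5500/1000) = 4°C.
ISA deviation = 21 − 4 = +17°C.
Density altitude = 5500 + 120 × (17) = 5500 + (+2040) = 7540 ft.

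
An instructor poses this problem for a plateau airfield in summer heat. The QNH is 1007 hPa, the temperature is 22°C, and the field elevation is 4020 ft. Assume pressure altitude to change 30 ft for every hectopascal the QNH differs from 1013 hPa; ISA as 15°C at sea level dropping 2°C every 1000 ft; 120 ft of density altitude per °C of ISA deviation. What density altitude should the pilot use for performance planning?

Pressure altitude = 4020 + (1013 − 1007) × 30 = 4020 + (+180) = 4200 ft.
ISA temperature at 4200 ft = 15 − 2 × (4200/1000) = 6.6°C.
ISA deviation = 22 − 6.6 = +15.4°C.
Density altitude = 4200 + 120 × (15.4) = 6048 ft.

6048 ft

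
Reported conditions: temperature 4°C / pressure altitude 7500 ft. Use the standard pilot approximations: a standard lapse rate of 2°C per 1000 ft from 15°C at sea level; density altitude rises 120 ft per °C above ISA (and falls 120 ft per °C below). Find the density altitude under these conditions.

7980 ft

ISA temperature at 7500 ft = 15 − 2 × (7500/1000) = 0°C.
ISA deviation = 4 − 0 = +4°C.
Density altitude = 7500 + 120 × (4) = 7500 + (+480) = 7980 ft.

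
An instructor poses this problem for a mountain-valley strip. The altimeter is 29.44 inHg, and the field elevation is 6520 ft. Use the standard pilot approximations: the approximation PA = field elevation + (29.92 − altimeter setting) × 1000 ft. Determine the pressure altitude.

Pressure correction = (29.92 − 29.44) × 1000 = +480 ft.
Pressure altitude = 6520 + (+480) = 7000 ft.

7000 ft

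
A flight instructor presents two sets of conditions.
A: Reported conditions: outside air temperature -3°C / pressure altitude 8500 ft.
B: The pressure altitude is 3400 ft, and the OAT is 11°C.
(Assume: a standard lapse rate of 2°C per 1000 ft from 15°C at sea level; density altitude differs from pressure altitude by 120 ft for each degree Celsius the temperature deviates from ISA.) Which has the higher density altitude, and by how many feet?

A by 4644 ft

A: ISA temp = -2°C, deviation -1°C, DA = 8500 + 120 × (-1) = 8380 ft.
B: ISA temp = 8.2°C, deviation +2.8°C, DA = 3400 + 120 × 2.8 = 3736 ft.
A is higher by 8380 − 3736 = 4644 ft.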